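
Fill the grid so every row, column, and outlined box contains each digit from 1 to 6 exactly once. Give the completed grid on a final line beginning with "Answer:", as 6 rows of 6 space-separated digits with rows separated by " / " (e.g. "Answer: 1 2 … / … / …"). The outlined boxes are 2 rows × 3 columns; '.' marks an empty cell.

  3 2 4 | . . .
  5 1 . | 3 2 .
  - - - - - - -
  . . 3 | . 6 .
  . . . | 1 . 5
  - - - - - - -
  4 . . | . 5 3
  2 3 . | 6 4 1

Step 1. [r3c4∈{2,4}] col 4 places 4 nowhere but r3c4. So r3c4=4.
Step 2. [r2c3∈{6}] nothing but 6 survives at r2c3, so r2c3=6.
Step 3. [r4c2∈{4,6}] across row 4, 4 lands solely at r4c2 ⇒ r4c2=4.
Step 4. [r3c6∈{2}] r3c6 is down to just 2. So r3c6=2.
Step 5. [r1c5∈{1}] nothing but 1 survives at r1c5, so r1c5=1.
Step 6. [r6c3∈{5}] r6c3 has the single candidate 5. So r6c3=5.
Step 7. [r5c4∈{2}] r5c4 is down to just 2, so r5c4=2.
Step 8. [r1c4∈{5}] nothing but 5 survives at r1c4, so r1c4=5.
Step 9. [r5c2∈{6}] only 6 remains possible at r5c2. So r5c2=6.
Step 10. [r3c1∈{1}] r3c1 is down to just 1. So r3c1=1.
Step 11. [r4c1∈{6}] only 6 remains possible at r4c1 ⇒ r4c1=6.
Step 12. [r5c3∈{1}] r5c3 has the single candidate 1. So r5c3=1.
Step 13. [r4c5∈{3}] r4c5 is down to just 3. So r4c5=3.
Step 14. [r3c2∈{5}] nothing but 5 survives at r3c2. So r3c2=5.
Step 15. [r1c6∈{6}] r1c6's peers cover all but 6, so r1c6=6.
Step 16. [r2c6∈{4}] r2c6 is down to just 4, so r2c6=4.
Step 17. [r4c3∈{2}] r4c3's peers cover all but 2 ⇒ r4c3=2.

Answer: 3 2 4 5 1 6 / 5 1 6 3 2 4 / 1 5 3 4 6 2 / 6 4 2 1 3 5 / 4 6 1 2 5 3 / 2 3 5 6 4 1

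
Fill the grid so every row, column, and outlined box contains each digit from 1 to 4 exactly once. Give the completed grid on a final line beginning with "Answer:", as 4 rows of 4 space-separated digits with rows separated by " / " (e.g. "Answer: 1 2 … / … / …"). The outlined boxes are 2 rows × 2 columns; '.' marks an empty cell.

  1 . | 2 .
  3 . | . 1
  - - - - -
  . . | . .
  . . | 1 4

Step 1. [r4c1∈{2}] only 2 remains possible at r4c1 ⇒ r4c1=2.
Step 2. [r1c2∈{4}] r1c2 is down to just 4. So r1c2=4.
Step 3. [r3c3∈{3}] nothing but 3 survives at r3c3. So r3c3=3.
Step 4. [r3c2∈{1}] nothing but 1 survives at r3c2 ⇒ r3c2=1.
Step 5. [r2c2∈{2}] nothing but 2 survives at r2c2, so r2c2=2.
Step 6. [r2c3∈{4}] only 4 remains possible at r2c3. So r2c3=4.
Step 7. [r4c2∈{3}] only 3 remains possible at r4c2, so r4c2=3.
Step 8. [r1c4∈{3}] r1c4's peers cover all but 3. So r1c4=3.
Step 9. [r3c4∈{2}] only 2 remains possible at r3c4 ⇒ r3c4=2.
Step 10. [r3c1∈{4}] r3c1 has the single candidate 4 ⇒ r3c1=4.

Answer: 1 4 2 3 / 3 2 4 1 / 4 1 3 2 / 2 3 1 4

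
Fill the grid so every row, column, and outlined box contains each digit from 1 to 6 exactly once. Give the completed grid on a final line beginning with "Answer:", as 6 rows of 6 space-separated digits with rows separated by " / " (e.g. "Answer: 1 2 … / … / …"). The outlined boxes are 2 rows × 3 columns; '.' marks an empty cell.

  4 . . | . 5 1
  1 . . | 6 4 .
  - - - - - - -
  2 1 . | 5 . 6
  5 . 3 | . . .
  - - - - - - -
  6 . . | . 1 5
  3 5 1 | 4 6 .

Step 1. [r6c6∈{2}] r6c6 is down to just 2 ⇒ r6c6=2.
Step 2. [r1c4∈{2,3}] 2 has one home in box 2: r1c4, so r1c4=2.
Step 3. [r4c2∈{4,6}] 6 has one home in row 4: r4c2. So r4c2=6.
Step 4. [r5c2∈{2,4}] in col 2, 4 fits only at r5c2. So r5c2=4.
Step 5. [r2c2∈{2,3}] 2 has one home in col 2: r2c2, so r2c2=2.
Step 6. [r4c4∈{1}] r4c4 has the single candidate 1. So r4c4=1.
Step 7. [r5c4∈{3}] r5c4 has the single candidate 3, so r5c4=3.
Step 8. [r1c3∈{6}] r1c3's peers cover all but 6 ⇒ r1c3=6.
Step 9. [r3c3∈{4}] r3c3's peers cover all but 4. So r3c3=4.
Step 10. [r3c5∈{3}] r3c5's peers cover all but 3, so r3c5=3.
Step 11. [r2c3∈{5}] nothing but 5 survives at r2c3, so r2c3=5.
Step 12. [r5c3∈{2}] r5c3 is down to just 2, so r5c3=2.
Step 13. [r4c6∈{4}] r4c6 has the single candidate 4. So r4c6=4.
Step 14. [r2c6∈{3}] r2c6 has the single candidate 3. So r2c6=3.
Step 15. [r4c5∈{2}] r4c5 is down to just 2, so r4c5=2.
Step 16. [r1c2∈{3}] only 3 remains possible at r1c2, so r1c2=3.

Answer: 4 3 6 2 5 1 / 1 2 5 6 4 3 / 2 1 4 5 3 6 / 5 6 3 1 2 4 / 6 4 2 3 1 5 / 3 5 1 4 6 2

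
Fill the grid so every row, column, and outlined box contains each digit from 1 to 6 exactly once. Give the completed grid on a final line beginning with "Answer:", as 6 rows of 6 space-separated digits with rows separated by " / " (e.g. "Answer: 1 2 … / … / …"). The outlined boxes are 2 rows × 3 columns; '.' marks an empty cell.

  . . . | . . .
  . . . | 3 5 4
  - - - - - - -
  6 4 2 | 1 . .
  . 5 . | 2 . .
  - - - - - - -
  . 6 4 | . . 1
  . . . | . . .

Step 1. [r1c5∈{1,2,6}] r1c5 is the only open cell in col 5 admitting 1. So r1c5=1.
Step 2. [r3c5∈{3}] r3c5 has the single candidate 3, so r3c5=3.
Step 3. [r5c1∈{2,3,5}] r5c1 is the only open cell in row 5 admitting 3 ⇒ r5c1=3.
Step 4. [r1c6∈{2,6}] across box 2, 2 lands solely at r1c6 ⇒ r1c6=2.
Step 5. [r6c4∈{4,5,6}] 4 has one home in col 4: r6c4 ⇒ r6c4=4.
Step 6. [r4c1∈{1}] r4c1 has the single candidate 1, so r4c1=1.
Step 7. [r2c1∈{2}] r2c1 has the single candidate 2, so r2c1=2.
Step 8. [r6c1∈{5}] r6c1's peers cover all but 5, so r6c1=5.
Step 9. [r1c3∈{3,5,6}] in row 1, 5 fits only at r1c3, so r1c3=5.
Step 10. [r4c6∈{6}] only 6 remains possible at r4c6. So r4c6=6.
Step 11. [r6c2∈{1,2}] across col 2, 2 lands solely at r6c2. So r6c2=2.
Step 12. [r2c3∈{1,6}] in row 2, 6 fits only at r2c3. So r2c3=6.
Step 13. [r1c4∈{6}] r1c4 has the single candidate 6. So r1c4=6.
Step 14. [r6c5∈{6}] r6c5 is down to just 6. So r6c5=6.
Step 15. [r1c2∈{3}] nothing but 3 survives at r1c2. So r1c2=3.
Step 16. [r5c4∈{5}] nothing but 5 survives at r5c4. So r5c4=5.
Step 17. [r3c6∈{5}] only 5 remains possible at r3c6. So r3c6=5.
Step 18. [r2c2∈{1}] r2c2 has the single candidate 1 ⇒ r2c2=1.
Step 19. [r6c6∈{3}] r6c6 is down to just 3. So r6c6=3.
Step 20. [r6c3∈{1}] r6c3's peers cover all but 1, so r6c3=1.
Step 21. [r5c5∈{2}] r5c5's peers cover all but 2 ⇒ r5c5=2.
Step 22. [r4c5∈{4}] only 4 remains possible at r4c5, so r4c5=4.
Step 23. [r1c1∈{4}] r1c1 is down to just 4. So r1c1=4.
Step 24. [r4c3∈{3}] only 3 remains possible at r4c3, so r4c3=3.

Answer: 4 3 5 6 1 2 / 2 1 6 3 5 4 / 6 4 2 1 3 5 / 1 5 3 2 4 6 / 3 6 4 5 2 1 / 5 2 1 4 6 3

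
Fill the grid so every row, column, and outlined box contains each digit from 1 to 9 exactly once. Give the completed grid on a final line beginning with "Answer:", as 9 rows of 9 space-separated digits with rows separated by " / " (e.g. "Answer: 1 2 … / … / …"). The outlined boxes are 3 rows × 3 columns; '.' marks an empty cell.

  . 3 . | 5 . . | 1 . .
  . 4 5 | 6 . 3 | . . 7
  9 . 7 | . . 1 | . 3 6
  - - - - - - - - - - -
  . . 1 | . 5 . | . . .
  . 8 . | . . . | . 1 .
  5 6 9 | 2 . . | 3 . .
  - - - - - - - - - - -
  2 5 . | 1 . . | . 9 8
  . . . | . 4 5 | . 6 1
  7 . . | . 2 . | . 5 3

Step 1. [r6c9∈{4}] r6c9 has the single candidate 4. So r6c9=4.
Step 2. [r1c6∈{2,4,7,8,9}] 2 has one home in col 6: r1c6, so r1c6=2.
Step 3. [r8c7∈{2,7}] r8c7 is the only open cell in row 8 admitting 2, so r8c7=2.
Step 4. [r8c4∈{3,7,8,9}] across row 8, 7 lands solely at r8c4. So r8c4=7.
Step 5. [r7c6∈{6}] r7c6 has the single candidate 6 ⇒ r7c6=6.
Step 6. [r3c5∈{8}] only 8 remains possible at r3c5, so r3c5=8.
Step 7. [r1c9∈{9}] nothing but 9 survives at r1c9 ⇒ r1c9=9.
Step 8. [r5c5∈{3,6,7,9}] r5c5 is the only open cell in col 5 admitting 6 ⇒ r5c5=6.
Step 9. [r2c7∈{8}] nothing but 8 survives at r2c7. So r2c7=8.
Step 10. [r5c3∈{2,3,4}] col 3 places 2 nowhere but r5c3 ⇒ r5c3=2.
Step 11. [r7c7∈{4,7}] 7 has one home in row 7: r7c7 ⇒ r7c7=7.
Step 12. [r5c6∈{4,7,9}] in row 5, 7 fits only at r5c6. So r5c6=7.
Step 13. [r4c6∈{4,8,9}] 4 has one home in col 6: r4c6. So r4c6=4.
Step 14. [r4c1∈{3}] only 3 remains possible at r4c1 ⇒ r4c1=3.
Step 15. [r9c6∈{8,9}] 9 has one home in col 6: r9c6 ⇒ r9c6=9.
Step 16. [r8c1∈{8}] only 8 remains possible at r8c1 ⇒ r8c1=8.
Step 17. [r7c3∈{3,4}] row 7 places 4 nowhere but r7c3, so r7c3=4.
Step 18. [r3c7∈{4,5}] 5 has one home in row 3: r3c7, so r3c7=5.
Step 19. [r5c7∈{9}] r5c7 has the single candidate 9. So r5c7=9.
Step 20. [r6c6∈{8}] r6c6 has the single candidate 8. So r6c6=8.
Step 21. [r4c8∈{2,7,8}] r4c8 is the only open cell in row 4 admitting 8, so r4c8=8.
Step 22. [r1c1∈{6}] r1c1's peers cover all but 6, so r1c1=6.
Step 23. [r7c5∈{3}] nothing but 3 survives at r7c5, so r7c5=3.
Step 24. [r8c2∈{9}] nothing but 9 survives at r8c2 ⇒ r8c2=9.
Step 25. [r9c7∈{4}] r9c7 is down to just 4. So r9c7=4.
Step 26. [r9c3∈{6}] nothing but 6 survives at r9c3, so r9c3=6.
Step 27. [r5c9∈{5}] nothing but 5 survives at r5c9, so r5c9=5.
Step 28. [r6c8∈{7}] r6c8's peers cover all but 7. So r6c8=7.
Step 29. [r5c1∈{4}] r5c1's peers cover all but 4, so r5c1=4.
Step 30. [r4c2∈{7}] only 7 remains possible at r4c2, so r4c2=7.
Step 31. [r2c1∈{1}] r2c1's peers cover all but 1. So r2c1=1.
Step 32. [r1c3∈{8}] r1c3's peers cover all but 8, so r1c3=8.
Step 33. [r9c2∈{1}] r9c2 has the single candidate 1, so r9c2=1.
Step 34. [r2c8∈{2}] r2c8 is down to just 2. So r2c8=2.
Step 35. [r2c5∈{9}] nothing but 9 survives at r2c5. So r2c5=9.
Step 36. [r6c5∈{1}] r6c5 has the single candidate 1, so r6c5=1.
Step 37. [r1c8∈{4}] r1c8 is down to just 4, so r1c8=4.
Step 38. [r9c4∈{8}] only 8 remains possible at r9c4. So r9c4=8.
Step 39. [r4c9∈{2}] r4c9's peers cover all but 2 ⇒ r4c9=2.
Step 40. [r4c4∈{9}] only 9 remains possible at r4c4, so r4c4=9.
Step 41. [r5c4∈{3}] r5c4's peers cover all but 3, so r5c4=3.
Step 42. [r1c5∈{7}] r1c5 has the single candidate 7 ⇒ r1c5=7.
Step 43. [r3c4∈{4}] only 4 remains possible at r3c4. So r3c4=4.
Step 44. [r8c3∈{3}] r8c3 is down to just 3, so r8c3=3.
Step 45. [r4c7∈{6}] r4c7 has the single candidate 6 ⇒ r4c7=6.
Step 46. [r3c2∈{2}] nothing but 2 survives at r3c2. So r3c2=2.

Answer: 6 3 8 5 7 2 1 4 9 / 1 4 5 6 9 3 8 2 7 / 9 2 7 4 8 1 5 3 6 / 3 7 1 9 5 4 6 8 2 / 4 8 2 3 6 7 9 1 5 / 5 6 9 2 1 8 3 7 4 / 2 5 4 1 3 6 7 9 8 / 8 9 3 7 4 5 2 6 1 / 7 1 6 8 2 9 4 5 3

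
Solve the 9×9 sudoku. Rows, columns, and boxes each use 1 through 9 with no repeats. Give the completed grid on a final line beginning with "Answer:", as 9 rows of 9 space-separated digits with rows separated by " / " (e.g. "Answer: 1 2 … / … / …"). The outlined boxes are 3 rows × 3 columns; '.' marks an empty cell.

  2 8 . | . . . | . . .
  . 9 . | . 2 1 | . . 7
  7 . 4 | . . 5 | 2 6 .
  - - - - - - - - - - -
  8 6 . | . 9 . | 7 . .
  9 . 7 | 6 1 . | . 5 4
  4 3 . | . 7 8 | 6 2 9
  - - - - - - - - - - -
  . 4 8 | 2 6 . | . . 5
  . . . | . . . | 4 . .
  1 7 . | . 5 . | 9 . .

Step 1. [r7c1∈{3}] only 3 remains possible at r7c1 ⇒ r7c1=3.
Step 2. [r8c4∈{1,3,7,8,9}] across col 4, 1 lands solely at r8c4. So r8c4=1.
Step 3. [r1c5∈{3,4}] across col 5, 4 lands solely at r1c5. So r1c5=4.
Step 4. [r1c6∈{3,6,7,9}] col 6 places 6 nowhere but r1c6. So r1c6=6.
Step 5. [r8c3∈{2,5,6,9}] r8c3 is the only open cell in col 3 admitting 9, so r8c3=9.
Step 6. [r6c3∈{1,5}] in row 6, 1 fits only at r6c3, so r6c3=1.
Step 7. [r4c3∈{2,5}] r4c3 is the only open cell in box 4 admitting 5 ⇒ r4c3=5.
Step 8. [r1c3∈{3}] r1c3 has the single candidate 3, so r1c3=3.
Step 9. [r1c9∈{1}] only 1 remains possible at r1c9 ⇒ r1c9=1.
Step 10. [r4c9∈{3}] r4c9's peers cover all but 3, so r4c9=3.
Step 11. [r3c9∈{8}] r3c9's peers cover all but 8 ⇒ r3c9=8.
Step 12. [r8c5∈{3,8}] 8 has one home in col 5: r8c5, so r8c5=8.
Step 13. [r2c1∈{5,6}] in box 1, 5 fits only at r2c1, so r2c1=5.
Step 14. [r5c6∈{2,3}] in row 5, 3 fits only at r5c6 ⇒ r5c6=3.
Step 15. [r9c4∈{3,4}] 3 has one home in box 8: r9c4. So r9c4=3.
Step 16. [r9c3∈{2,6}] across col 3, 2 lands solely at r9c3, so r9c3=2.
Step 17. [r8c6∈{7}] r8c6 is down to just 7. So r8c6=7.
Step 18. [r4c8∈{1}] r4c8's peers cover all but 1 ⇒ r4c8=1.
Step 19. [r4c4∈{4}] r4c4 is down to just 4, so r4c4=4.
Step 20. [r8c9∈{2,6}] r8c9 is the only open cell in row 8 admitting 2. So r8c9=2.
Step 21. [r2c7∈{3}] only 3 remains possible at r2c7 ⇒ r2c7=3.
Step 22. [r1c4∈{7,9}] across row 1, 7 lands solely at r1c4 ⇒ r1c4=7.
Step 23. [r2c4∈{8}] r2c4's peers cover all but 8. So r2c4=8.
Step 24. [r3c2∈{1}] only 1 remains possible at r3c2 ⇒ r3c2=1.
Step 25. [r4c6∈{2}] r4c6's peers cover all but 2 ⇒ r4c6=2.
Step 26. [r3c4∈{9}] r3c4 has the single candidate 9 ⇒ r3c4=9.
Step 27. [r8c8∈{3}] r8c8 is down to just 3, so r8c8=3.
Step 28. [r7c6∈{9}] nothing but 9 survives at r7c6. So r7c6=9.
Step 29. [r2c3∈{6}] r2c3 is down to just 6 ⇒ r2c3=6.
Step 30. [r2c8∈{4}] only 4 remains possible at r2c8, so r2c8=4.
Step 31. [r5c2∈{2}] nothing but 2 survives at r5c2. So r5c2=2.
Step 32. [r7c7∈{1}] r7c7 has the single candidate 1 ⇒ r7c7=1.
Step 33. [r6c4∈{5}] r6c4 has the single candidate 5, so r6c4=5.
Step 34. [r1c7∈{5}] r1c7 is down to just 5. So r1c7=5.
Step 35. [r9c9∈{6}] nothing but 6 survives at r9c9 ⇒ r9c9=6.
Step 36. [r9c8∈{8}] r9c8 is down to just 8 ⇒ r9c8=8.
Step 37. [r8c1∈{6}] only 6 remains possible at r8c1 ⇒ r8c1=6.
Step 38. [r3c5∈{3}] r3c5 has the single candidate 3 ⇒ r3c5=3.
Step 39. [r7c8∈{7}] nothing but 7 survives at r7c8. So r7c8=7.
Step 40. [r8c2∈{5}] r8c2 is down to just 5, so r8c2=5.
Step 41. [r1c8∈{9}] r1c8 has the single candidate 9, so r1c8=9.
Step 42. [r9c6∈{4}] r9c6 has the single candidate 4, so r9c6=4.
Step 43. [r5c7∈{8}] r5c7 has the single candidate 8 ⇒ r5c7=8.

Answer: 2 8 3 7 4 6 5 9 1 / 5 9 6 8 2 1 3 4 7 / 7 1 4 9 3 5 2 6 8 / 8 6 5 4 9 2 7 1 3 / 9 2 7 6 1 3 8 5 4 / 4 3 1 5 7 8 6 2 9 / 3 4 8 2 6 9 1 7 5 / 6 5 9 1 8 7 4 3 2 / 1 7 2 3 5 4 9 8 6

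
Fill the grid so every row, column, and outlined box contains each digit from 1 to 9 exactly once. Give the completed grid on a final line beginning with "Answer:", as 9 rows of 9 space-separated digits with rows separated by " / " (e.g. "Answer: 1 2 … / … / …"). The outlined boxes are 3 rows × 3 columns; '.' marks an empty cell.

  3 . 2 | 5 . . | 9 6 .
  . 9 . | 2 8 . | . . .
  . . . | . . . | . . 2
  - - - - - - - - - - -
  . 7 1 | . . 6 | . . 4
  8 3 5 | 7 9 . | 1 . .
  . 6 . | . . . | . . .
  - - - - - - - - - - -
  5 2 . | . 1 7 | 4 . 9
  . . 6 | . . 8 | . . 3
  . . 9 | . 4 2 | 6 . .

Step 1. [r6c6∈{1,3,4,5}] across col 6, 5 lands solely at r6c6 ⇒ r6c6=5.
Step 2. [r7c8∈{8}] nothing but 8 survives at r7c8 ⇒ r7c8=8.
Step 3. [r3c2∈{1,4,5,8}] in col 2, 5 fits only at r3c2. So r3c2=5.
Step 4. [r5c8∈{2}] only 2 remains possible at r5c8. So r5c8=2.
Step 5. [r5c6∈{4}] nothing but 4 survives at r5c6, so r5c6=4.
Step 6. [r3c4∈{1,3,4,6,9}] across col 4, 4 lands solely at r3c4 ⇒ r3c4=4.
Step 7. [r2c8∈{1,3,4,5,7}] 4 has one home in col 8: r2c8, so r2c8=4.
Step 8. [r2c3∈{7}] r2c3 has the single candidate 7. So r2c3=7.
Step 9. [r1c6∈{1}] r1c6 has the single candidate 1, so r1c6=1.
Step 10. [r3c5∈{3,6,7}] r3c5 is the only open cell in col 5 admitting 6, so r3c5=6.
Step 11. [r3c1∈{1}] only 1 remains possible at r3c1 ⇒ r3c1=1.
Step 12. [r9c1∈{7}] r9c1 has the single candidate 7, so r9c1=7.
Step 13. [r9c4∈{3}] only 3 remains possible at r9c4. So r9c4=3.
Step 14. [r8c5∈{5}] only 5 remains possible at r8c5. So r8c5=5.
Step 15. [r8c1∈{4}] only 4 remains possible at r8c1, so r8c1=4.
Step 16. [r2c6∈{3}] r2c6's peers cover all but 3, so r2c6=3.
Step 17. [r9c2∈{1,8}] across row 9, 8 lands solely at r9c2, so r9c2=8.
Step 18. [r1c9∈{7,8}] 8 has one home in row 1: r1c9 ⇒ r1c9=8.
Step 19. [r6c9∈{7}] r6c9 has the single candidate 7 ⇒ r6c9=7.
Step 20. [r2c9∈{1,5}] across row 2, 1 lands solely at r2c9. So r2c9=1.
Step 21. [r4c4∈{8}] only 8 remains possible at r4c4 ⇒ r4c4=8.
Step 22. [r9c8∈{1,5}] row 9 places 1 nowhere but r9c8, so r9c8=1.
Step 23. [r4c8∈{3,5,9}] in col 8, 5 fits only at r4c8. So r4c8=5.
Step 24. [r4c7∈{3}] only 3 remains possible at r4c7 ⇒ r4c7=3.
Step 25. [r8c8∈{7}] r8c8 is down to just 7 ⇒ r8c8=7.
Step 26. [r4c1∈{2,9}] r4c1 is the only open cell in row 4 admitting 9, so r4c1=9.
Step 27. [r6c1∈{2}] nothing but 2 survives at r6c1 ⇒ r6c1=2.
Step 28. [r8c7∈{2}] nothing but 2 survives at r8c7, so r8c7=2.
Step 29. [r6c3∈{4}] r6c3 is down to just 4, so r6c3=4.
Step 30. [r4c5∈{2}] r4c5 is down to just 2, so r4c5=2.
Step 31. [r5c9∈{6}] nothing but 6 survives at r5c9 ⇒ r5c9=6.
Step 32. [r9c9∈{5}] only 5 remains possible at r9c9 ⇒ r9c9=5.
Step 33. [r3c8∈{3}] r3c8's peers cover all but 3. So r3c8=3.
Step 34. [r6c5∈{3}] only 3 remains possible at r6c5. So r6c5=3.
Step 35. [r3c3∈{8}] nothing but 8 survives at r3c3. So r3c3=8.
Step 36. [r7c3∈{3}] r7c3 has the single candidate 3 ⇒ r7c3=3.
Step 37. [r3c6∈{9}] r3c6's peers cover all but 9, so r3c6=9.
Step 38. [r8c4∈{9}] r8c4's peers cover all but 9. So r8c4=9.
Step 39. [r1c5∈{7}] r1c5's peers cover all but 7. So r1c5=7.
Step 40. [r1c2∈{4}] nothing but 4 survives at r1c2. So r1c2=4.
Step 41. [r6c8∈{9}] nothing but 9 survives at r6c8. So r6c8=9.
Step 42. [r6c7∈{8}] only 8 remains possible at r6c7 ⇒ r6c7=8.
Step 43. [r2c1∈{6}] r2c1's peers cover all but 6. So r2c1=6.
Step 44. [r2c7∈{5}] only 5 remains possible at r2c7 ⇒ r2c7=5.
Step 45. [r3c7∈{7}] only 7 remains possible at r3c7, so r3c7=7.
Step 46. [r7c4∈{6}] r7c4 has the single candidate 6 ⇒ r7c4=6.
Step 47. [r6c4∈{1}] r6c4 has the single candidate 1. So r6c4=1.
Step 48. [r8c2∈{1}] nothing but 1 survives at r8c2, so r8c2=1.

Answer: 3 4 2 5 7 1 9 6 8 / 6 9 7 2 8 3 5 4 1 / 1 5 8 4 6 9 7 3 2 / 9 7 1 8 2 6 3 5 4 / 8 3 5 7 9 4 1 2 6 / 2 6 4 1 3 5 8 9 7 / 5 2 3 6 1 7 4 8 9 / 4 1 6 9 5 8 2 7 3 / 7 8 9 3 4 2 6 1 5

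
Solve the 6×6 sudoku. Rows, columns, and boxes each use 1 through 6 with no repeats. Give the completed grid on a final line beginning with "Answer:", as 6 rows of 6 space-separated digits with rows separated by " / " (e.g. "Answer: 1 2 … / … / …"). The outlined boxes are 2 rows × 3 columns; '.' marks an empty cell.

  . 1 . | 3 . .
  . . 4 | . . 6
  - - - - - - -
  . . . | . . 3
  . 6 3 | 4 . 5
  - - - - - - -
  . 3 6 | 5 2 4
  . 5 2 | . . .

Step 1. [r3c3∈{1,5}] across col 3, 1 lands solely at r3c3, so r3c3=1.
Step 2. [r2c2∈{2}] r2c2 has the single candidate 2. So r2c2=2.
Step 3. [r3c1∈{2,4,5}] 5 has one home in row 3: r3c1, so r3c1=5.
Step 4. [r6c6∈{1}] only 1 remains possible at r6c6. So r6c6=1.
Step 5. [r2c5∈{1,5}] 5 has one home in row 2: r2c5. So r2c5=5.
Step 6. [r3c5∈{6}] r3c5 is down to just 6 ⇒ r3c5=6.
Step 7. [r2c4∈{1}] r2c4 has the single candidate 1 ⇒ r2c4=1.
Step 8. [r4c5∈{1}] r4c5 has the single candidate 1. So r4c5=1.
Step 9. [r2c1∈{3}] r2c1 has the single candidate 3 ⇒ r2c1=3.
Step 10. [r3c2∈{4}] r3c2 has the single candidate 4, so r3c2=4.
Step 11. [r5c1∈{1}] nothing but 1 survives at r5c1, so r5c1=1.
Step 12. [r1c1∈{6}] r1c1's peers cover all but 6. So r1c1=6.
Step 13. [r6c1∈{4}] r6c1 is down to just 4, so r6c1=4.
Step 14. [r3c4∈{2}] nothing but 2 survives at r3c4. So r3c4=2.
Step 15. [r1c5∈{4}] r1c5 is down to just 4, so r1c5=4.
Step 16. [r1c6∈{2}] r1c6 is down to just 2. So r1c6=2.
Step 17. [r6c4∈{6}] only 6 remains possible at r6c4, so r6c4=6.
Step 18. [r1c3∈{5}] only 5 remains possible at r1c3. So r1c3=5.
Step 19. [r6c5∈{3}] r6c5 is down to just 3 ⇒ r6c5=3.
Step 20. [r4c1∈{2}] r4c1 has the single candidate 2. So r4c1=2.

Answer: 6 1 5 3 4 2 / 3 2 4 1 5 6 / 5 4 1 2 6 3 / 2 6 3 4 1 5 / 1 3 6 5 2 4 / 4 5 2 6 3 1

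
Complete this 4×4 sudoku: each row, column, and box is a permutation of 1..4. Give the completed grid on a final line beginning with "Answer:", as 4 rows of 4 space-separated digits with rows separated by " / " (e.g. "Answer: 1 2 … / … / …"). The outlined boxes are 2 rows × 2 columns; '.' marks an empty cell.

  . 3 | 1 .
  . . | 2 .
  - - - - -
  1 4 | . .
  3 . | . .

Step 1. [r1c4∈{4}] r1c4 is down to just 4 ⇒ r1c4=4.
Step 2. [r3c4∈{2,3}] row 3 places 2 nowhere but r3c4, so r3c4=2.
Step 3. [r4c3∈{4}] only 4 remains possible at r4c3. So r4c3=4.
Step 4. [r4c4∈{1}] r4c4's peers cover all but 1, so r4c4=1.
Step 5. [r4c2∈{2}] r4c2 has the single candidate 2. So r4c2=2.
Step 6. [r2c4∈{3}] nothing but 3 survives at r2c4 ⇒ r2c4=3.
Step 7. [r1c1∈{2}] only 2 remains possible at r1c1 ⇒ r1c1=2.
Step 8. [r2c1∈{4}] r2c1 is down to just 4, so r2c1=4.
Step 9. [r3c3∈{3}] nothing but 3 survives at r3c3. So r3c3=3.
Step 10. [r2c2∈{1}] r2c2 has the single candidate 1, so r2c2=1.

Answer: 2 3 1 4 / 4 1 2 3 / 1 4 3 2 / 3 2 4 1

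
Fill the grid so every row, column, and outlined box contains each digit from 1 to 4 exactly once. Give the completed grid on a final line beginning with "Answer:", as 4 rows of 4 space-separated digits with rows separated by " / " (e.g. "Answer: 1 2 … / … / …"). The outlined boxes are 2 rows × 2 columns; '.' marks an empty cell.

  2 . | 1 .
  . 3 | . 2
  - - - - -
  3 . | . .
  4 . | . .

Step 1. [r2c3∈{4}] only 4 remains possible at r2c3. So r2c3=4.
Step 2. [r3c3∈{2}] r3c3's peers cover all but 2 ⇒ r3c3=2.
Step 3. [r3c2∈{1}] only 1 remains possible at r3c2 ⇒ r3c2=1.
Step 4. [r1c4∈{3}] nothing but 3 survives at r1c4 ⇒ r1c4=3.
Step 5. [r4c4∈{1}] only 1 remains possible at r4c4. So r4c4=1.
Step 6. [r4c3∈{3}] only 3 remains possible at r4c3. So r4c3=3.
Step 7. [r3c4∈{4}] r3c4's peers cover all but 4 ⇒ r3c4=4.
Step 8. [r1c2∈{4}] r1c2 has the single candidate 4 ⇒ r1c2=4.
Step 9. [r2c1∈{1}] only 1 remains possible at r2c1 ⇒ r2c1=1.
Step 10. [r4c2∈{2}] r4c2 has the single candidate 2. So r4c2=2.

Answer: 2 4 1 3 / 1 3 4 2 / 3 1 2 4 / 4 2 3 1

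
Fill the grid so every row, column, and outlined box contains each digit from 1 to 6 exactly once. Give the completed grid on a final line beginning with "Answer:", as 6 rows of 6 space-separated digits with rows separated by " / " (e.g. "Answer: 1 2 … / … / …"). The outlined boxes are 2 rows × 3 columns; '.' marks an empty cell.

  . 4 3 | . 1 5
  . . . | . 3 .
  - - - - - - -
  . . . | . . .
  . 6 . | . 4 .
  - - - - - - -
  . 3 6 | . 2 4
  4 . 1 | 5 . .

Step 1. [r3c5∈{5,6}] across col 5, 5 lands solely at r3c5. So r3c5=5.
Step 2. [r2c2∈{1,2,5}] r2c2 is the only open cell in col 2 admitting 5, so r2c2=5.
Step 3. [r2c3∈{2}] nothing but 2 survives at r2c3 ⇒ r2c3=2.
Step 4. [r2c6∈{6}] only 6 remains possible at r2c6, so r2c6=6.
Step 5. [r3c2∈{1,2}] r3c2 is the only open cell in col 2 admitting 1, so r3c2=1.
Step 6. [r4c6∈{1,2,3}] across col 6, 1 lands solely at r4c6 ⇒ r4c6=1.
Step 7. [r3c6∈{2,3}] in col 6, 2 fits only at r3c6 ⇒ r3c6=2.
Step 8. [r4c1∈{2,3,5}] across row 4, 2 lands solely at r4c1 ⇒ r4c1=2.
Step 9. [r3c4∈{3,6}] across row 3, 6 lands solely at r3c4. So r3c4=6.
Step 10. [r5c1∈{5}] r5c1 has the single candidate 5 ⇒ r5c1=5.
Step 11. [r3c1∈{3}] r3c1 has the single candidate 3. So r3c1=3.
Step 12. [r1c1∈{6}] nothing but 6 survives at r1c1. So r1c1=6.
Step 13. [r2c1∈{1}] r2c1's peers cover all but 1, so r2c1=1.
Step 14. [r2c4∈{4}] nothing but 4 survives at r2c4. So r2c4=4.
Step 15. [r6c2∈{2}] only 2 remains possible at r6c2 ⇒ r6c2=2.
Step 16. [r6c6∈{3}] r6c6 is down to just 3. So r6c6=3.
Step 17. [r4c3∈{5}] r4c3 has the single candidate 5. So r4c3=5.
Step 18. [r1c4∈{2}] r1c4 has the single candidate 2. So r1c4=2.
Step 19. [r5c4∈{1}] nothing but 1 survives at r5c4. So r5c4=1.
Step 20. [r4c4∈{3}] r4c4's peers cover all but 3, so r4c4=3.
Step 21. [r3c3∈{4}] r3c3 is down to just 4. So r3c3=4.
Step 22. [r6c5∈{6}] nothing but 6 survives at r6c5 ⇒ r6c5=6.

Answer: 6 4 3 2 1 5 / 1 5 2 4 3 6 / 3 1 4 6 5 2 / 2 6 5 3 4 1 / 5 3 6 1 2 4 / 4 2 1 5 6 3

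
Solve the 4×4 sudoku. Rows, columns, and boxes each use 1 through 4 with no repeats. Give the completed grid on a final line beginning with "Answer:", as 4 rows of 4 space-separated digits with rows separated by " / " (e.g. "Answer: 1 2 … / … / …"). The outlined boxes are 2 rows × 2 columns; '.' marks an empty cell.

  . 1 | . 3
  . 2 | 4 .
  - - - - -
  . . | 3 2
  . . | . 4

Step 1. [r3c1∈{1,4}] across row 3, 1 lands solely at r3c1, so r3c1=1.
Step 2. [r4c1∈{2,3}] across row 4, 2 lands solely at r4c1 ⇒ r4c1=2.
Step 3. [r4c2∈{3}] r4c2's peers cover all but 3. So r4c2=3.
Step 4. [r1c1∈{4}] r1c1 is down to just 4 ⇒ r1c1=4.
Step 5. [r3c2∈{4}] nothing but 4 survives at r3c2 ⇒ r3c2=4.
Step 6. [r2c4∈{1}] r2c4's peers cover all but 1. So r2c4=1.
Step 7. [r2c1∈{3}] r2c1 has the single candidate 3, so r2c1=3.
Step 8. [r4c3∈{1}] nothing but 1 survives at r4c3 ⇒ r4c3=1.
Step 9. [r1c3∈{2}] r1c3 is down to just 2, so r1c3=2.

Answer: 4 1 2 3 / 3 2 4 1 / 1 4 3 2 / 2 3 1 4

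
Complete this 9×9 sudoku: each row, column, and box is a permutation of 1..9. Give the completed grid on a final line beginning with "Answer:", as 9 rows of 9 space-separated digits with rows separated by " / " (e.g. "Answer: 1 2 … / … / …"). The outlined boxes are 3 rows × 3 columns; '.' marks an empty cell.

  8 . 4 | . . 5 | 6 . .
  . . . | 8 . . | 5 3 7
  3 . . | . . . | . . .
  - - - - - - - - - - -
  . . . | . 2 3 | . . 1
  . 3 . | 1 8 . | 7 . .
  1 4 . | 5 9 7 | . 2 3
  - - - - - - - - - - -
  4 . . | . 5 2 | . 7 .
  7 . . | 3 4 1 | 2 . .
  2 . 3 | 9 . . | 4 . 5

Step 1. [r6c3∈{6,8}] across row 6, 6 lands solely at r6c3, so r6c3=6.
Step 2. [r7c4∈{6}] nothing but 6 survives at r7c4 ⇒ r7c4=6.
Step 3. [r4c8∈{4,5,6,8,9}] in row 4, 6 fits only at r4c8, so r4c8=6.
Step 4. [r9c2∈{1,6,8}] across row 9, 6 lands solely at r9c2. So r9c2=6.
Step 5. [r2c6∈{4,6,9}] across row 2, 4 lands solely at r2c6, so r2c6=4.
Step 6. [r3c6∈{6,9}] r3c6 is the only open cell in col 6 admitting 9 ⇒ r3c6=9.
Step 7. [r5c8∈{4,5,9}] col 8 places 5 nowhere but r5c8. So r5c8=5.
Step 8. [r5c1∈{9}] r5c1's peers cover all but 9, so r5c1=9.
Step 9. [r9c8∈{1,8}] 1 has one home in row 9: r9c8. So r9c8=1.
Step 10. [r3c7∈{1,8}] r3c7 is the only open cell in col 7 admitting 1 ⇒ r3c7=1.
Step 11. [r1c8∈{9}] r1c8 has the single candidate 9. So r1c8=9.
Step 12. [r8c8∈{8}] nothing but 8 survives at r8c8, so r8c8=8.
Step 13. [r7c9∈{9}] r7c9 is down to just 9. So r7c9=9.
Step 14. [r1c9∈{2}] r1c9 has the single candidate 2. So r1c9=2.
Step 15. [r1c4∈{7}] nothing but 7 survives at r1c4. So r1c4=7.
Step 16. [r1c2∈{1}] r1c2 is down to just 1, so r1c2=1.
Step 17. [r3c4∈{2}] nothing but 2 survives at r3c4, so r3c4=2.
Step 18. [r4c1∈{5}] only 5 remains possible at r4c1, so r4c1=5.
Step 19. [r7c2∈{8}] r7c2 has the single candidate 8 ⇒ r7c2=8.
Step 20. [r2c2∈{2,9}] 2 has one home in col 2: r2c2 ⇒ r2c2=2.
Step 21. [r4c2∈{7}] nothing but 7 survives at r4c2, so r4c2=7.
Step 22. [r3c2∈{5}] r3c2 has the single candidate 5. So r3c2=5.
Step 23. [r2c3∈{9}] r2c3's peers cover all but 9, so r2c3=9.
Step 24. [r3c8∈{4}] only 4 remains possible at r3c8, so r3c8=4.
Step 25. [r2c1∈{6}] r2c1's peers cover all but 6. So r2c1=6.
Step 26. [r4c3∈{8}] only 8 remains possible at r4c3 ⇒ r4c3=8.
Step 27. [r4c4∈{4}] r4c4's peers cover all but 4. So r4c4=4.
Step 28. [r5c9∈{4}] r5c9 is down to just 4. So r5c9=4.
Step 29. [r7c7∈{3}] r7c7 has the single candidate 3. So r7c7=3.
Step 30. [r8c3∈{5}] r8c3 has the single candidate 5 ⇒ r8c3=5.
Step 31. [r5c3∈{2}] only 2 remains possible at r5c3, so r5c3=2.
Step 32. [r9c5∈{7}] only 7 remains possible at r9c5, so r9c5=7.
Step 33. [r4c7∈{9}] nothing but 9 survives at r4c7. So r4c7=9.
Step 34. [r9c6∈{8}] nothing but 8 survives at r9c6, so r9c6=8.
Step 35. [r5c6∈{6}] only 6 remains possible at r5c6. So r5c6=6.
Step 36. [r8c2∈{9}] nothing but 9 survives at r8c2. So r8c2=9.
Step 37. [r7c3∈{1}] r7c3 has the single candidate 1. So r7c3=1.
Step 38. [r1c5∈{3}] r1c5's peers cover all but 3, so r1c5=3.
Step 39. [r3c5∈{6}] nothing but 6 survives at r3c5. So r3c5=6.
Step 40. [r8c9∈{6}] r8c9 is down to just 6. So r8c9=6.
Step 41. [r3c3∈{7}] nothing but 7 survives at r3c3 ⇒ r3c3=7.
Step 42. [r6c7∈{8}] r6c7 has the single candidate 8. So r6c7=8.
Step 43. [r3c9∈{8}] r3c9 is down to just 8. So r3c9=8.
Step 44. [r2c5∈{1}] only 1 remains possible at r2c5, so r2c5=1.

Answer: 8 1 4 7 3 5 6 9 2 / 6 2 9 8 1 4 5 3 7 / 3 5 7 2 6 9 1 4 8 / 5 7 8 4 2 3 9 6 1 / 9 3 2 1 8 6 7 5 4 / 1 4 6 5 9 7 8 2 3 / 4 8 1 6 5 2 3 7 9 / 7 9 5 3 4 1 2 8 6 / 2 6 3 9 7 8 4 1 5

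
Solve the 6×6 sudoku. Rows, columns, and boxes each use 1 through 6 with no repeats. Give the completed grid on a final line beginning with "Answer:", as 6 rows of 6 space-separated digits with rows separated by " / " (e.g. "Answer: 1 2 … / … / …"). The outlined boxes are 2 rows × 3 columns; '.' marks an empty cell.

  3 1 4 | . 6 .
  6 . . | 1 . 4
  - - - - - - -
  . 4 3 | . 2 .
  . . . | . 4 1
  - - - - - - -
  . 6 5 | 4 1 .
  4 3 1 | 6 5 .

Step 1. [r3c4∈{5}] r3c4's peers cover all but 5 ⇒ r3c4=5.
Step 2. [r2c2∈{2,5}] across row 2, 5 lands solely at r2c2, so r2c2=5.
Step 3. [r4c2∈{2}] r4c2's peers cover all but 2 ⇒ r4c2=2.
Step 4. [r6c6∈{2}] r6c6 is down to just 2 ⇒ r6c6=2.
Step 5. [r3c1∈{1}] r3c1's peers cover all but 1 ⇒ r3c1=1.
Step 6. [r5c1∈{2}] nothing but 2 survives at r5c1. So r5c1=2.
Step 7. [r5c6∈{3}] nothing but 3 survives at r5c6, so r5c6=3.
Step 8. [r1c6∈{5}] r1c6's peers cover all but 5. So r1c6=5.
Step 9. [r4c3∈{6}] nothing but 6 survives at r4c3. So r4c3=6.
Step 10. [r3c6∈{6}] r3c6's peers cover all but 6 ⇒ r3c6=6.
Step 11. [r2c5∈{3}] r2c5's peers cover all but 3 ⇒ r2c5=3.
Step 12. [r4c4∈{3}] r4c4 has the single candidate 3. So r4c4=3.
Step 13. [r1c4∈{2}] nothing but 2 survives at r1c4 ⇒ r1c4=2.
Step 14. [r4c1∈{5}] nothing but 5 survives at r4c1. So r4c1=5.
Step 15. [r2c3∈{2}] r2c3 is down to just 2, so r2c3=2.

Answer: 3 1 4 2 6 5 / 6 5 2 1 3 4 / 1 4 3 5 2 6 / 5 2 6 3 4 1 / 2 6 5 4 1 3 / 4 3 1 6 5 2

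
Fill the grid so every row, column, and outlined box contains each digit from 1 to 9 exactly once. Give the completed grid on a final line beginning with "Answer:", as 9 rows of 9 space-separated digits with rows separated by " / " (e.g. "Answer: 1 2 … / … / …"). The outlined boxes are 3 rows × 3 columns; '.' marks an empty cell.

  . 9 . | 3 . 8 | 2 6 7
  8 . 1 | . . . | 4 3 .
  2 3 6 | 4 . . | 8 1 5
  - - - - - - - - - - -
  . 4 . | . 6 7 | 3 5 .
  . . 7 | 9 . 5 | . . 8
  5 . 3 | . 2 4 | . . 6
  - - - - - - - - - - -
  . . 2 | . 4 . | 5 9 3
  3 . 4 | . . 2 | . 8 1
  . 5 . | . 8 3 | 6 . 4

Step 1. [r8c7∈{7}] r8c7's peers cover all but 7 ⇒ r8c7=7.
Step 2. [r7c6∈{1,6}] across col 6, 1 lands solely at r7c6 ⇒ r7c6=1.
Step 3. [r8c2∈{6}] only 6 remains possible at r8c2, so r8c2=6.
Step 4. [r5c7∈{1}] r5c7 is down to just 1, so r5c7=1.
Step 5. [r8c5∈{5,9}] 9 has one home in row 8: r8c5, so r8c5=9.
Step 6. [r2c4∈{2,5,6,7}] across row 2, 2 lands solely at r2c4, so r2c4=2.
Step 7. [r6c2∈{1,8}] 1 has one home in col 2: r6c2 ⇒ r6c2=1.
Step 8. [r7c1∈{7}] r7c1's peers cover all but 7, so r7c1=7.
Step 9. [r4c1∈{9}] r4c1 has the single candidate 9, so r4c1=9.
Step 10. [r2c5∈{5,7}] r2c5 is the only open cell in row 2 admitting 5. So r2c5=5.
Step 11. [r4c4∈{1,8}] row 4 places 1 nowhere but r4c4. So r4c4=1.
Step 12. [r3c6∈{9}] r3c6's peers cover all but 9 ⇒ r3c6=9.
Step 13. [r9c8∈{2}] only 2 remains possible at r9c8. So r9c8=2.
Step 14. [r6c8∈{7}] r6c8's peers cover all but 7 ⇒ r6c8=7.
Step 15. [r5c1∈{6}] nothing but 6 survives at r5c1 ⇒ r5c1=6.
Step 16. [r4c3∈{8}] r4c3 has the single candidate 8. So r4c3=8.
Step 17. [r1c5∈{1}] only 1 remains possible at r1c5 ⇒ r1c5=1.
Step 18. [r2c6∈{6}] r2c6 has the single candidate 6 ⇒ r2c6=6.
Step 19. [r1c3∈{5}] r1c3 is down to just 5. So r1c3=5.
Step 20. [r6c7∈{9}] r6c7 has the single candidate 9 ⇒ r6c7=9.
Step 21. [r2c9∈{9}] only 9 remains possible at r2c9, so r2c9=9.
Step 22. [r3c5∈{7}] r3c5 has the single candidate 7. So r3c5=7.
Step 23. [r6c4∈{8}] r6c4 is down to just 8 ⇒ r6c4=8.
Step 24. [r2c2∈{7}] only 7 remains possible at r2c2 ⇒ r2c2=7.
Step 25. [r5c2∈{2}] r5c2 has the single candidate 2. So r5c2=2.
Step 26. [r9c3∈{9}] r9c3 is down to just 9. So r9c3=9.
Step 27. [r5c8∈{4}] only 4 remains possible at r5c8. So r5c8=4.
Step 28. [r1c1∈{4}] only 4 remains possible at r1c1. So r1c1=4.
Step 29. [r7c2∈{8}] r7c2 is down to just 8. So r7c2=8.
Step 30. [r8c4∈{5}] nothing but 5 survives at r8c4 ⇒ r8c4=5.
Step 31. [r4c9∈{2}] r4c9 has the single candidate 2. So r4c9=2.
Step 32. [r7c4∈{6}] r7c4 is down to just 6. So r7c4=6.
Step 33. [r9c4∈{7}] r9c4 is down to just 7, so r9c4=7.
Step 34. [r9c1∈{1}] r9c1 is down to just 1. So r9c1=1.
Step 35. [r5c5∈{3}] r5c5's peers cover all but 3, so r5c5=3.

Answer: 4 9 5 3 1 8 2 6 7 / 8 7 1 2 5 6 4 3 9 / 2 3 6 4 7 9 8 1 5 / 9 4 8 1 6 7 3 5 2 / 6 2 7 9 3 5 1 4 8 / 5 1 3 8 2 4 9 7 6 / 7 8 2 6 4 1 5 9 3 / 3 6 4 5 9 2 7 8 1 / 1 5 9 7 8 3 6 2 4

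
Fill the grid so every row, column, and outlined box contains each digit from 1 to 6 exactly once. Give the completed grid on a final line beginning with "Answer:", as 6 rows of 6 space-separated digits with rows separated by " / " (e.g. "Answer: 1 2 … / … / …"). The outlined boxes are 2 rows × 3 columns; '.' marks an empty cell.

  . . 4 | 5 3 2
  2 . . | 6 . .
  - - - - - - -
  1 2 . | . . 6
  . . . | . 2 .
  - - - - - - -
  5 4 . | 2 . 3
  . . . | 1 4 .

Step 1. [r4c1∈{3,4,6}] col 1 places 4 nowhere but r4c1, so r4c1=4.
Step 2. [r1c2∈{1,6}] in row 1, 1 fits only at r1c2, so r1c2=1.
Step 3. [r6c1∈{3,6}] r6c1 is the only open cell in col 1 admitting 3. So r6c1=3.
Step 4. [r6c2∈{6}] nothing but 6 survives at r6c2. So r6c2=6.
Step 5. [r4c4∈{3}] r4c4 is down to just 3. So r4c4=3.
Step 6. [r4c2∈{5}] r4c2 has the single candidate 5. So r4c2=5.
Step 7. [r2c2∈{3}] nothing but 3 survives at r2c2, so r2c2=3.
Step 8. [r2c6∈{1,4}] in row 2, 4 fits only at r2c6. So r2c6=4.
Step 9. [r4c3∈{6}] r4c3's peers cover all but 6 ⇒ r4c3=6.
Step 10. [r3c3∈{3}] r3c3's peers cover all but 3. So r3c3=3.
Step 11. [r4c6∈{1}] r4c6's peers cover all but 1 ⇒ r4c6=1.
Step 12. [r2c3∈{5}] r2c3's peers cover all but 5, so r2c3=5.
Step 13. [r6c3∈{2}] r6c3 has the single candidate 2. So r6c3=2.
Step 14. [r6c6∈{5}] r6c6 is down to just 5. So r6c6=5.
Step 15. [r3c4∈{4}] r3c4 has the single candidate 4. So r3c4=4.
Step 16. [r5c3∈{1}] r5c3's peers cover all but 1 ⇒ r5c3=1.
Step 17. [r2c5∈{1}] only 1 remains possible at r2c5. So r2c5=1.
Step 18. [r1c1∈{6}] r1c1 is down to just 6 ⇒ r1c1=6.
Step 19. [r3c5∈{5}] r3c5's peers cover all but 5 ⇒ r3c5=5.
Step 20. [r5c5∈{6}] r5c5 has the single candidate 6, so r5c5=6.

Answer: 6 1 4 5 3 2 / 2 3 5 6 1 4 / 1 2 3 4 5 6 / 4 5 6 3 2 1 / 5 4 1 2 6 3 / 3 6 2 1 4 5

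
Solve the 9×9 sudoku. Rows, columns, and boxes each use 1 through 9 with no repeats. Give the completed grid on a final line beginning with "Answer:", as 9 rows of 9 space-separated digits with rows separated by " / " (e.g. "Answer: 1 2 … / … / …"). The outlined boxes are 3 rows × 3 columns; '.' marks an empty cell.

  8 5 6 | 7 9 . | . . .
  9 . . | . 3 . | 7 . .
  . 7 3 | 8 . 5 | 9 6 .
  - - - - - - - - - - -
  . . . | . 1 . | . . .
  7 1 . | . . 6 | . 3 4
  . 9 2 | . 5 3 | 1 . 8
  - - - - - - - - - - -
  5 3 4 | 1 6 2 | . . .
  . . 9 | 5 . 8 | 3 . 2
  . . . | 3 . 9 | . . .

Step 1. [r3c9∈{1}] r3c9 has the single candidate 1. So r3c9=1.
Step 2. [r6c8∈{7}] only 7 remains possible at r6c8 ⇒ r6c8=7.
Step 3. [r6c1∈{4,6}] across row 6, 6 lands solely at r6c1 ⇒ r6c1=6.
Step 4. [r2c8∈{2,4,5,8}] across row 2, 8 lands solely at r2c8, so r2c8=8.
Step 5. [r9c3∈{1,7,8}] across col 3, 7 lands solely at r9c3 ⇒ r9c3=7.
Step 6. [r9c2∈{2,6,8}] box 7 places 8 nowhere but r9c2, so r9c2=8.
Step 7. [r9c5∈{4}] only 4 remains possible at r9c5, so r9c5=4.
Step 8. [r4c2∈{4}] only 4 remains possible at r4c2 ⇒ r4c2=4.
Step 9. [r1c7∈{2,4}] in col 7, 4 fits only at r1c7, so r1c7=4.
Step 10. [r3c5∈{2}] r3c5 has the single candidate 2, so r3c5=2.
Step 11. [r4c3∈{5,8}] r4c3 is the only open cell in row 4 admitting 8. So r4c3=8.
Step 12. [r2c9∈{5}] only 5 remains possible at r2c9, so r2c9=5.
Step 13. [r5c4∈{2,9}] in row 5, 9 fits only at r5c4, so r5c4=9.
Step 14. [r5c7∈{2,5}] r5c7 is the only open cell in row 5 admitting 2 ⇒ r5c7=2.
Step 15. [r8c1∈{1}] r8c1's peers cover all but 1. So r8c1=1.
Step 16. [r2c6∈{1,4}] across col 6, 4 lands solely at r2c6 ⇒ r2c6=4.
Step 17. [r7c8∈{9}] r7c8 is down to just 9 ⇒ r7c8=9.
Step 18. [r9c9∈{6}] nothing but 6 survives at r9c9 ⇒ r9c9=6.
Step 19. [r9c7∈{5}] r9c7's peers cover all but 5 ⇒ r9c7=5.
Step 20. [r7c9∈{7}] r7c9 is down to just 7, so r7c9=7.
Step 21. [r5c5∈{8}] nothing but 8 survives at r5c5 ⇒ r5c5=8.
Step 22. [r5c3∈{5}] nothing but 5 survives at r5c3 ⇒ r5c3=5.
Step 23. [r4c8∈{5}] r4c8 has the single candidate 5 ⇒ r4c8=5.
Step 24. [r4c1∈{3}] r4c1's peers cover all but 3. So r4c1=3.
Step 25. [r3c1∈{4}] r3c1's peers cover all but 4 ⇒ r3c1=4.
Step 26. [r8c5∈{7}] only 7 remains possible at r8c5, so r8c5=7.
Step 27. [r1c8∈{2}] r1c8's peers cover all but 2 ⇒ r1c8=2.
Step 28. [r1c6∈{1}] only 1 remains possible at r1c6. So r1c6=1.
Step 29. [r9c8∈{1}] nothing but 1 survives at r9c8. So r9c8=1.
Step 30. [r9c1∈{2}] r9c1 is down to just 2. So r9c1=2.
Step 31. [r4c9∈{9}] nothing but 9 survives at r4c9 ⇒ r4c9=9.
Step 32. [r8c2∈{6}] r8c2 has the single candidate 6 ⇒ r8c2=6.
Step 33. [r8c8∈{4}] r8c8 has the single candidate 4, so r8c8=4.
Step 34. [r4c7∈{6}] r4c7's peers cover all but 6 ⇒ r4c7=6.
Step 35. [r6c4∈{4}] only 4 remains possible at r6c4. So r6c4=4.
Step 36. [r2c2∈{2}] r2c2 is down to just 2 ⇒ r2c2=2.
Step 37. [r7c7∈{8}] only 8 remains possible at r7c7, so r7c7=8.
Step 38. [r1c9∈{3}] nothing but 3 survives at r1c9 ⇒ r1c9=3.
Step 39. [r4c4∈{2}] nothing but 2 survives at r4c4 ⇒ r4c4=2.
Step 40. [r2c3∈{1}] only 1 remains possible at r2c3. So r2c3=1.
Step 41. [r2c4∈{6}] only 6 remains possible at r2c4, so r2c4=6.
Step 42. [r4c6∈{7}] r4c6's peers cover all but 7. So r4c6=7.

Answer: 8 5 6 7 9 1 4 2 3 / 9 2 1 6 3 4 7 8 5 / 4 7 3 8 2 5 9 6 1 / 3 4 8 2 1 7 6 5 9 / 7 1 5 9 8 6 2 3 4 / 6 9 2 4 5 3 1 7 8 / 5 3 4 1 6 2 8 9 7 / 1 6 9 5 7 8 3 4 2 / 2 8 7 3 4 9 5 1 6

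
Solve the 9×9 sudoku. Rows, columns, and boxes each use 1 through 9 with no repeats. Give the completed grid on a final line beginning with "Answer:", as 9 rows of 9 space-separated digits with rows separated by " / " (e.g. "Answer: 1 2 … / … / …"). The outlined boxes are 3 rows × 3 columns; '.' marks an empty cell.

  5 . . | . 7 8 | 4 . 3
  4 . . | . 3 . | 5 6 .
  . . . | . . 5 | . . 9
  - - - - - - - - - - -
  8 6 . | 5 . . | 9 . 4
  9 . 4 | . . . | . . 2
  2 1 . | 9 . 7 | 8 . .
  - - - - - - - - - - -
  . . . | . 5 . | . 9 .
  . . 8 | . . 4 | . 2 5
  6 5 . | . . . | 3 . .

Step 1. [r1c8∈{1}] r1c8 is down to just 1 ⇒ r1c8=1.
Step 2. [r5c7∈{1,6,7}] in box 6, 1 fits only at r5c7 ⇒ r5c7=1.
Step 3. [r3c7∈{2,7}] col 7 places 2 nowhere but r3c7. So r3c7=2.
Step 4. [r2c6∈{1,2,9}] box 2 places 9 nowhere but r2c6. So r2c6=9.
Step 5. [r3c4∈{1,4,6}] r3c4 is the only open cell in col 4 admitting 4. So r3c4=4.
Step 6. [r5c8∈{3,5,7}] row 5 places 5 nowhere but r5c8 ⇒ r5c8=5.
Step 7. [r5c2∈{3,7}] across row 5, 7 lands solely at r5c2. So r5c2=7.
Step 8. [r4c3∈{3}] r4c3's peers cover all but 3, so r4c3=3.
Step 9. [r4c8∈{7}] r4c8 is down to just 7 ⇒ r4c8=7.
Step 10. [r2c9∈{7,8}] r2c9 is the only open cell in box 3 admitting 7. So r2c9=7.
Step 11. [r3c8∈{8}] only 8 remains possible at r3c8, so r3c8=8.
Step 12. [r3c2∈{3}] nothing but 3 survives at r3c2. So r3c2=3.
Step 13. [r8c2∈{9}] r8c2's peers cover all but 9 ⇒ r8c2=9.
Step 14. [r1c2∈{2}] r1c2 has the single candidate 2. So r1c2=2.
Step 15. [r1c4∈{6}] nothing but 6 survives at r1c4 ⇒ r1c4=6.
Step 16. [r3c5∈{1}] r3c5's peers cover all but 1. So r3c5=1.
Step 17. [r8c5∈{6}] r8c5's peers cover all but 6. So r8c5=6.
Step 18. [r8c7∈{7}] r8c7 is down to just 7, so r8c7=7.
Step 19. [r4c6∈{1,2}] r4c6 is the only open cell in row 4 admitting 1, so r4c6=1.
Step 20. [r9c6∈{2}] r9c6 has the single candidate 2, so r9c6=2.
Step 21. [r7c6∈{3}] r7c6 is down to just 3 ⇒ r7c6=3.
Step 22. [r8c4∈{1}] only 1 remains possible at r8c4 ⇒ r8c4=1.
Step 23. [r7c1∈{1,7}] col 1 places 1 nowhere but r7c1 ⇒ r7c1=1.
Step 24. [r9c3∈{7}] r9c3 is down to just 7. So r9c3=7.
Step 25. [r9c4∈{8}] r9c4 has the single candidate 8 ⇒ r9c4=8.
Step 26. [r7c9∈{6,8}] r7c9 is the only open cell in row 7 admitting 8 ⇒ r7c9=8.
Step 27. [r9c5∈{9}] only 9 remains possible at r9c5, so r9c5=9.
Step 28. [r6c9∈{6}] r6c9 has the single candidate 6. So r6c9=6.
Step 29. [r2c3∈{1}] only 1 remains possible at r2c3, so r2c3=1.
Step 30. [r3c1∈{7}] r3c1 is down to just 7. So r3c1=7.
Step 31. [r7c3∈{2}] only 2 remains possible at r7c3, so r7c3=2.
Step 32. [r3c3∈{6}] only 6 remains possible at r3c3, so r3c3=6.
Step 33. [r2c2∈{8}] r2c2 has the single candidate 8 ⇒ r2c2=8.
Step 34. [r5c4∈{3}] r5c4 has the single candidate 3. So r5c4=3.
Step 35. [r5c5∈{8}] only 8 remains possible at r5c5, so r5c5=8.
Step 36. [r7c4∈{7}] r7c4's peers cover all but 7 ⇒ r7c4=7.
Step 37. [r7c2∈{4}] only 4 remains possible at r7c2. So r7c2=4.
Step 38. [r6c3∈{5}] r6c3 is down to just 5. So r6c3=5.
Step 39. [r5c6∈{6}] r5c6's peers cover all but 6, so r5c6=6.
Step 40. [r8c1∈{3}] r8c1 is down to just 3 ⇒ r8c1=3.
Step 41. [r6c5∈{4}] nothing but 4 survives at r6c5 ⇒ r6c5=4.
Step 42. [r9c8∈{4}] only 4 remains possible at r9c8. So r9c8=4.
Step 43. [r6c8∈{3}] nothing but 3 survives at r6c8 ⇒ r6c8=3.
Step 44. [r2c4∈{2}] nothing but 2 survives at r2c4, so r2c4=2.
Step 45. [r1c3∈{9}] r1c3 is down to just 9, so r1c3=9.
Step 46. [r4c5∈{2}] nothing but 2 survives at r4c5 ⇒ r4c5=2.
Step 47. [r7c7∈{6}] r7c7 is down to just 6. So r7c7=6.
Step 48. [r9c9∈{1}] nothing but 1 survives at r9c9 ⇒ r9c9=1.

Answer: 5 2 9 6 7 8 4 1 3 / 4 8 1 2 3 9 5 6 7 / 7 3 6 4 1 5 2 8 9 / 8 6 3 5 2 1 9 7 4 / 9 7 4 3 8 6 1 5 2 / 2 1 5 9 4 7 8 3 6 / 1 4 2 7 5 3 6 9 8 / 3 9 8 1 6 4 7 2 5 / 6 5 7 8 9 2 3 4 1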